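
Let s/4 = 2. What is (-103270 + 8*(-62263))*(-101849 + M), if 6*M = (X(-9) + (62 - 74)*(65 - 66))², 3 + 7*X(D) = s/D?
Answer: 4960133253145/81 ≈ 6.1236e+10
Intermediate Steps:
s = 8 (s = 4*2 = 8)
X(D) = -3/7 + 8/(7*D) (X(D) = -3/7 + (8/D)/7 = -3/7 + 8/(7*D))
M = 10609/486 (M = ((⅐)*(8 - 3*(-9))/(-9) + (62 - 74)*(65 - 66))²/6 = ((⅐)*(-⅑)*(8 + 27) - 12*(-1))²/6 = ((⅐)*(-⅑)*35 + 12)²/6 = (-5/9 + 12)²/6 = (103/9)²/6 = (⅙)*(10609/81) = 10609/486 ≈ 21.829)
(-103270 + 8*(-62263))*(-101849 + M) = (-103270 + 8*(-62263))*(-101849 + 10609/486) = (-103270 - 498104)*(-49488005/486) = -601374*(-49488005/486) = 4960133253145/81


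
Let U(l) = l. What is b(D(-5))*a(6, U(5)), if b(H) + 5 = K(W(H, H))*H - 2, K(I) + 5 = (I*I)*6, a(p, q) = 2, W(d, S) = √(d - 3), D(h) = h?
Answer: 516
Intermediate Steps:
W(d, S) = √(-3 + d)
K(I) = -5 + 6*I² (K(I) = -5 + (I*I)*6 = -5 + I²*6 = -5 + 6*I²)
b(H) = -7 + H*(-23 + 6*H) (b(H) = -5 + ((-5 + 6*(√(-3 + H))²)*H - 2) = -5 + ((-5 + 6*(-3 + H))*H - 2) = -5 + ((-5 + (-18 + 6*H))*H - 2) = -5 + ((-23 + 6*H)*H - 2) = -5 + (H*(-23 + 6*H) - 2) = -5 + (-2 + H*(-23 + 6*H)) = -7 + H*(-23 + 6*H))
b(D(-5))*a(6, U(5)) = (-7 - 5*(-23 + 6*(-5)))*2 = (-7 - 5*(-23 - 30))*2 = (-7 - 5*(-53))*2 = (-7 + 265)*2 = 258*2 = 516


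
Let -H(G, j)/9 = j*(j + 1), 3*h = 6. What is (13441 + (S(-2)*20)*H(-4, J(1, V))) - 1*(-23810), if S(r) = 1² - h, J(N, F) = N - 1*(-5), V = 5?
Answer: 44811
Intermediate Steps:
h = 2 (h = (⅓)*6 = 2)
J(N, F) = 5 + N (J(N, F) = N + 5 = 5 + N)
H(G, j) = -9*j*(1 + j) (H(G, j) = -9*j*(j + 1) = -9*j*(1 + j))
S(r) = -1 (S(r) = 1² - 1*2 = 1 - 2 = -1)
(13441 + (S(-2)*20)*H(-4, J(1, V))) - 1*(-23810) = (13441 + (-1*20)*(-9*(5 + 1)*(1 + (5 + 1)))) - 1*(-23810) = (13441 - (-180)*6*(1 + 6)) + 23810 = (13441 - (-180)*6*7) + 23810 = (13441 - 20*(-378)) + 23810 = (13441 + 7560) + 23810 = 21001 + 23810 = 44811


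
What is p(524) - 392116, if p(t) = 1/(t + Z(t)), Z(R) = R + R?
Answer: -616406351/1572 ≈ -3.9212e+5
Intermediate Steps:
Z(R) = 2*R
p(t) = 1/(3*t) (p(t) = 1/(t + 2*t) = 1/(3*t))
p(524) - 392116 = (1/3)/524 - 392116 = (1/3)*(1/524) - 392116 = 1/1572 - 392116 = -616406351/1572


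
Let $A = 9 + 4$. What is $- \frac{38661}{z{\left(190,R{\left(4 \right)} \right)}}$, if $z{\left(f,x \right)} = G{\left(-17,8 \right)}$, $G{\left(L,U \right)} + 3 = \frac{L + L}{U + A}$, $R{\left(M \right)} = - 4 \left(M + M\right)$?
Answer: $\frac{811881}{97} \approx 8369.9$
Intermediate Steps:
$A = 13$
$R{\left(M \right)} = - 8 M$ ($R{\left(M \right)} = - 4 \cdot 2 M = - 8 M$)
$G{\left(L,U \right)} = -3 + \frac{2 L}{13 + U}$ ($G{\left(L,U \right)} = -3 + \frac{L + L}{U + 13} = -3 + \frac{2 L}{13 + U}$)
$z{\left(f,x \right)} = - \frac{97}{21}$ ($z{\left(f,x \right)} = \frac{-39 - 24 + 2 \left(-17\right)}{13 + 8} = \frac{-39 - 24 - 34}{21} = \frac{1}{21} \left(-97\right) = - \frac{97}{21}$)
$- \frac{38661}{z{\left(190,R{\left(4 \right)} \right)}} = - \frac{38661}{- \frac{97}{21}} = \left(-38661\right) \left(- \frac{21}{97}\right) = \frac{811881}{97}$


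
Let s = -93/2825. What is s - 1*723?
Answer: -2042568/2825 ≈ -723.03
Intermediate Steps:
s = -93/2825 (s = -93*1/2825 = -93/2825 ≈ -0.032920)
s - 1*723 = -93/2825 - 1*723 = -93/2825 - 723 = -2042568/2825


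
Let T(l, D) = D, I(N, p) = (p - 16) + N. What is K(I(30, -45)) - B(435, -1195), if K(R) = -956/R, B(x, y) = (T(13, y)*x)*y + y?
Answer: -19256879124/31 ≈ -6.2119e+8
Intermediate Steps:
I(N, p) = -16 + N + p (I(N, p) = (-16 + p) + N = -16 + N + p)
B(x, y) = y + x*y² (B(x, y) = (y*x)*y + y = (x*y)*y + y = x*y² + y = y + x*y²)
K(I(30, -45)) - B(435, -1195) = -956/(-16 + 30 - 45) - (-1195)*(1 + 435*(-1195)) = -956/(-31) - (-1195)*(1 - 519825) = -956*(-1/31) - (-1195)*(-519824) = 956/31 - 1*621189680 = 956/31 - 621189680 = -19256879124/31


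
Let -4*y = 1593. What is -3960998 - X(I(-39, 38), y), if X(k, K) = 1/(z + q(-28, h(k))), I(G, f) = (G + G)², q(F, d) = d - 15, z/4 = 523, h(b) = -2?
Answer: -8219070851/2075 ≈ -3.9610e+6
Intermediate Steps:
z = 2092 (z = 4*523 = 2092)
q(F, d) = -15 + d
y = -1593/4 (y = -¼*1593 = -1593/4 ≈ -398.25)
I(G, f) = 4*G² (I(G, f) = (2*G)² = 4*G²)
X(k, K) = 1/2075 (X(k, K) = 1/(2092 + (-15 - 2)) = 1/(2092 - 17) = 1/2075)
-3960998 - X(I(-39, 38), y) = -3960998 - 1*1/2075 = -3960998 - 1/2075 = -8219070851/2075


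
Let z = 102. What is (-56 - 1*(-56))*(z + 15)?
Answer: 0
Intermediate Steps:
(-56 - 1*(-56))*(z + 15) = (-56 - 1*(-56))*(102 + 15) = (-56 + 56)*117 = 0*117 = 0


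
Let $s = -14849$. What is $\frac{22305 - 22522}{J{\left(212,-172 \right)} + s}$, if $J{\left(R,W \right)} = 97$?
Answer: $\frac{217}{14752} \approx 0.01471$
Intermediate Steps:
$\frac{22305 - 22522}{J{\left(212,-172 \right)} + s} = \frac{22305 - 22522}{97 - 14849} = - \frac{217}{-14752} = \left(-217\right) \left(- \frac{1}{14752}\right) = \frac{217}{14752}$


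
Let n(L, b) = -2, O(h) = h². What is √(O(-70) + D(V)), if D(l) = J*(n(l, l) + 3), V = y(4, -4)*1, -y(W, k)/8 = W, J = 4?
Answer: 2*√1226 ≈ 70.029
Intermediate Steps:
y(W, k) = -8*W
V = -32 (V = -8*4*1 = -32*1 = -32)
D(l) = 4 (D(l) = 4*(-2 + 3) = 4*1 = 4)
√(O(-70) + D(V)) = √((-70)² + 4) = √(4900 + 4) = √4904 = 2*√1226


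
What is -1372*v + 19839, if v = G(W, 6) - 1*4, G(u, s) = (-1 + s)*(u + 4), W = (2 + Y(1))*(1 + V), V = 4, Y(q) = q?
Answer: -105013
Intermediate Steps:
W = 15 (W = (2 + 1)*(1 + 4) = 3*5 = 15)
G(u, s) = (-1 + s)*(4 + u)
v = 91 (v = (-4 - 1*15 + 4*6 + 6*15) - 1*4 = (-4 - 15 + 24 + 90) - 4 = 95 - 4 = 91)
-1372*v + 19839 = -1372*91 + 19839 = -124852 + 19839 = -105013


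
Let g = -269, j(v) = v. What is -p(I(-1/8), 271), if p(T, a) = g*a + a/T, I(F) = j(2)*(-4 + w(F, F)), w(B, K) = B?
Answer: 2406751/33 ≈ 72932.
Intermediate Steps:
I(F) = -8 + 2*F (I(F) = 2*(-4 + F) = -8 + 2*F)
p(T, a) = -269*a + a/T
-p(I(-1/8), 271) = -(-269*271 + 271/(-8 + 2*(-1/8))) = -(-72899 + 271/(-8 + 2*(-1*⅛))) = -(-72899 + 271/(-8 + 2*(-⅛))) = -(-72899 + 271/(-8 - ¼)) = -(-72899 + 271/(-33/4)) = -(-72899 + 271*(-4/33)) = -(-72899 - 1084/33) = -1*(-2406751/33) = 2406751/33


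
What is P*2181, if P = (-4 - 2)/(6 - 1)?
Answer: -13086/5 ≈ -2617.2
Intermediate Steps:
P = -6/5 ≈ -1.2000
P*2181 = -6/5*2181 = -13086/5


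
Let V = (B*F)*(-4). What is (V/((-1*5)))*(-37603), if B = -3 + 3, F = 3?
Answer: 0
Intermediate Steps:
B = 0
V = 0 (V = (0*3)*(-4) = 0*(-4) = 0)
(V/((-1*5)))*(-37603) = (0/((-1*5)))*(-37603) = (0/(-5))*(-37603) = (0*(-⅕))*(-37603) = 0*(-37603) = 0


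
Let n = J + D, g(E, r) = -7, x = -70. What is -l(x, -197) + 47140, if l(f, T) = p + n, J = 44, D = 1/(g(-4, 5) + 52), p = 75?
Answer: 2115944/45 ≈ 47021.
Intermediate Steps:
D = 1/45 (D = 1/(-7 + 52) = 1/45 ≈ 0.022222)
n = 1981/45 (n = 44 + 1/45 = 1981/45 ≈ 44.022)
l(f, T) = 5356/45 (l(f, T) = 75 + 1981/45 = 5356/45)
-l(x, -197) + 47140 = -1*5356/45 + 47140 = -5356/45 + 47140 = 2115944/45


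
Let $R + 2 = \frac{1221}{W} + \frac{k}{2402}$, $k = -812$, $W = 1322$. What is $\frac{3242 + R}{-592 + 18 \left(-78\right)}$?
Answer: $- \frac{5145148969}{3169093112} \approx -1.6235$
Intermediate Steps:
$R = - \frac{2245755}{1587722}$ ($R = -2 + \left(\frac{1221}{1322} - \frac{812}{2402}\right) = -2 + \left(1221 \cdot \frac{1}{1322} - \frac{406}{1201}\right) = -2 + \left(\frac{1221}{1322} - \frac{406}{1201}\right) = -2 + \frac{929689}{1587722} = - \frac{2245755}{1587722} \approx -1.4145$)
$\frac{3242 + R}{-592 + 18 \left(-78\right)} = \frac{3242 - \frac{2245755}{1587722}}{-592 + 18 \left(-78\right)} = \frac{5145148969}{1587722 \left(-592 - 1404\right)} = \frac{5145148969}{1587722 \left(-1996\right)} = \frac{5145148969}{1587722} \left(- \frac{1}{1996}\right) = - \frac{5145148969}{3169093112}$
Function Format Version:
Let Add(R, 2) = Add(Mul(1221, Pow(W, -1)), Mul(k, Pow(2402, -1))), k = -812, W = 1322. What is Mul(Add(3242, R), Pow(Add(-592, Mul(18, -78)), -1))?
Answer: Rational(-5145148969, 3169093112) ≈ -1.6235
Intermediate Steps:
R = Rational(-2245755, 1587722) (R = Add(-2, Add(Mul(1221, Pow(1322, -1)), Mul(-812, Pow(2402, -1)))) = Add(-2, Add(Mul(1221, Rational(1, 1322)), Mul(-812, Rational(1, 2402)))) = Add(-2, Add(Rational(1221, 1322), Rational(-406, 1201))) = Add(-2, Rational(929689, 1587722)) = Rational(-2245755, 1587722) ≈ -1.4145)
Mul(Add(3242, R), Pow(Add(-592, Mul(18, -78)), -1)) = Mul(Add(3242, Rational(-2245755, 1587722)), Pow(Add(-592, Mul(18, -78)), -1)) = Mul(Rational(5145148969, 1587722), Pow(Add(-592, -1404), -1)) = Mul(Rational(5145148969, 1587722), Pow(-1996, -1)) = Mul(Rational(5145148969, 1587722), Rational(-1, 1996)) = Rational(-5145148969, 3169093112)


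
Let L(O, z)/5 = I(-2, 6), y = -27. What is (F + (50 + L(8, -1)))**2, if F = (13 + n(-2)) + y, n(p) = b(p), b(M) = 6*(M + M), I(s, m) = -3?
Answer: 9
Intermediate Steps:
b(M) = 12*M (b(M) = 6*(2*M) = 12*M)
n(p) = 12*p
L(O, z) = -15 (L(O, z) = 5*(-3) = -15)
F = -38 (F = (13 + 12*(-2)) - 27 = (13 - 24) - 27 = -11 - 27 = -38)
(F + (50 + L(8, -1)))**2 = (-38 + (50 - 15))**2 = (-38 + 35)**2 = (-3)**2 = 9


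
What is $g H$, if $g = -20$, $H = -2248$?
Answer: $44960$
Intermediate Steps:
$g H = \left(-20\right) \left(-2248\right) = 44960$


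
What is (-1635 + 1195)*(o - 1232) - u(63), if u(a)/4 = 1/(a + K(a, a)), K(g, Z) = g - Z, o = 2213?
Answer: -27193324/63 ≈ -4.3164e+5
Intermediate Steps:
u(a) = 4/a (u(a) = 4/(a + (a - a)) = 4/(a + 0) = 4/a)
(-1635 + 1195)*(o - 1232) - u(63) = (-1635 + 1195)*(2213 - 1232) - 4/63 = -440*981 - 4/63 = -431640 - 1*4/63 = -431640 - 4/63 = -27193324/63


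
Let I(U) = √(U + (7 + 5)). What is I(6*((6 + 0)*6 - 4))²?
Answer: 204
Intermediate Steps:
I(U) = √(12 + U) (I(U) = √(U + 12) = √(12 + U))
I(6*((6 + 0)*6 - 4))² = (√(12 + 6*((6 + 0)*6 - 4)))² = (√(12 + 6*(6*6 - 4)))² = (√(12 + 6*(36 - 4)))² = (√(12 + 6*32))² = (√(12 + 192))² = (√204)² = (2*√51)² = 204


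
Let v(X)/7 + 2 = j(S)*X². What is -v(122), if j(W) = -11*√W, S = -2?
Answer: 14 + 1146068*I*√2 ≈ 14.0 + 1.6208e+6*I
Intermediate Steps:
v(X) = -14 - 77*I*√2*X² (v(X) = -14 + 7*((-11*I*√2)*X²) = -14 + 7*(-11*I*√2*X²) = -14 - 77*I*√2*X²)
-v(122) = -(-14 - 77*I*√2*122²) = -(-14 - 77*I*√2*14884) = -(-14 - 1146068*I*√2) = 14 + 1146068*I*√2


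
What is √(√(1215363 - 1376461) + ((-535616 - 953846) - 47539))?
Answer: √(-1537001 + I*√161098) ≈ 0.16 + 1239.8*I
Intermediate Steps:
√(√(1215363 - 1376461) + ((-535616 - 953846) - 47539)) = √(√(-161098) + (-1489462 - 47539)) = √(I*√161098 - 1537001) = √(-1537001 + I*√161098)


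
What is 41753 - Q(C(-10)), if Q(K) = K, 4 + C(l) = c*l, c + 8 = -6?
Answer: 41617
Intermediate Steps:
c = -14 (c = -8 - 6 = -14)
C(l) = -4 - 14*l
41753 - Q(C(-10)) = 41753 - (-4 - 14*(-10)) = 41753 - (-4 + 140) = 41753 - 1*136 = 41753 - 136 = 41617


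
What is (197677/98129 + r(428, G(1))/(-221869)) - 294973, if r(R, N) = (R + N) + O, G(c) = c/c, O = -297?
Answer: -6422044331205988/21771783101 ≈ -2.9497e+5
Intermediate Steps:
G(c) = 1
r(R, N) = -297 + N + R (r(R, N) = (R + N) - 297 = (N + R) - 297 = -297 + N + R)
(197677/98129 + r(428, G(1))/(-221869)) - 294973 = (197677/98129 + (-297 + 1 + 428)/(-221869)) - 294973 = (197677*(1/98129) + 132*(-1/221869)) - 294973 = (197677/98129 - 132/221869) - 294973 = 43845445285/21771783101 - 294973 = -6422044331205988/21771783101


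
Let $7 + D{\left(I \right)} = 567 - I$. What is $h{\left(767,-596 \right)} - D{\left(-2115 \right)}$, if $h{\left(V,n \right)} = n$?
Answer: $-3271$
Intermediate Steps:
$D{\left(I \right)} = 560 - I$ ($D{\left(I \right)} = -7 - \left(-567 + I\right) = 560 - I$)
$h{\left(767,-596 \right)} - D{\left(-2115 \right)} = -596 - \left(560 - -2115\right) = -596 - \left(560 + 2115\right) = -596 - 2675 = -3271$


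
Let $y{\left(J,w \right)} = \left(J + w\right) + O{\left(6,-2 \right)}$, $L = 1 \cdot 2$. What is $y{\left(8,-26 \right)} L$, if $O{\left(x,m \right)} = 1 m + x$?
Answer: $-28$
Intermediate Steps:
$L = 2$
$O{\left(x,m \right)} = m + x$
$y{\left(J,w \right)} = 4 + J + w$ ($y{\left(J,w \right)} = \left(J + w\right) + \left(-2 + 6\right) = \left(J + w\right) + 4 = 4 + J + w$)
$y{\left(8,-26 \right)} L = \left(4 + 8 - 26\right) 2 = \left(-14\right) 2 = -28$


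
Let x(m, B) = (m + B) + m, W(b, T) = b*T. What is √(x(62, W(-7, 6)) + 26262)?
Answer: 2*√6586 ≈ 162.31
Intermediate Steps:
W(b, T) = T*b
x(m, B) = B + 2*m (x(m, B) = (B + m) + m = B + 2*m)
√(x(62, W(-7, 6)) + 26262) = √((6*(-7) + 2*62) + 26262) = √((-42 + 124) + 26262) = √(82 + 26262) = √26344 = 2*√6586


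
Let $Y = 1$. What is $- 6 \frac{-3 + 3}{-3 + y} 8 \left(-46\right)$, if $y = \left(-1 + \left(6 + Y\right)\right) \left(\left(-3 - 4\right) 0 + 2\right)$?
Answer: $0$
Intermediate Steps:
$y = 12$ ($y = \left(-1 + \left(6 + 1\right)\right) \left(\left(-3 - 4\right) 0 + 2\right) = \left(-1 + 7\right) \left(\left(-7\right) 0 + 2\right) = 6 \left(0 + 2\right) = 6 \cdot 2 = 12$)
$- 6 \frac{-3 + 3}{-3 + y} 8 \left(-46\right) = - 6 \frac{-3 + 3}{-3 + 12} \cdot 8 \left(-46\right) = - 6 \cdot \frac{0}{9} \cdot 8 \left(-46\right) = - 6 \cdot 0 \cdot \frac{1}{9} \cdot 8 \left(-46\right) = - 6 \cdot 0 \cdot 8 \left(-46\right) = \left(-6\right) 0 \left(-46\right) = 0 \left(-46\right) = 0$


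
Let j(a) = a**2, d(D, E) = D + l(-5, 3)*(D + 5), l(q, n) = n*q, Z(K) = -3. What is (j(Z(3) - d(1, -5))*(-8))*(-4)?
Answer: 236672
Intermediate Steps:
d(D, E) = -75 - 14*D (d(D, E) = D + (3*(-5))*(D + 5) = D - 15*(5 + D) = D + (-75 - 15*D) = -75 - 14*D)
(j(Z(3) - d(1, -5))*(-8))*(-4) = ((-3 - (-75 - 14*1))**2*(-8))*(-4) = ((-3 - (-75 - 14))**2*(-8))*(-4) = ((-3 - 1*(-89))**2*(-8))*(-4) = ((-3 + 89)**2*(-8))*(-4) = (86**2*(-8))*(-4) = (7396*(-8))*(-4) = -59168*(-4) = 236672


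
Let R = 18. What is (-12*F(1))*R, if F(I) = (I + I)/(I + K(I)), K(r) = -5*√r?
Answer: 108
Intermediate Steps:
F(I) = 2*I/(I - 5*√I) (F(I) = (I + I)/(I - 5*√I) = (2*I)/(I - 5*√I) = 2*I/(I - 5*√I))
(-12*F(1))*R = -24/(1 - 5*√1)*18 = -24/(1 - 5*1)*18 = -24/(1 - 5)*18 = -24/(-4)*18 = -24*(-1)/4*18 = -12*(-½)*18 = 6*18 = 108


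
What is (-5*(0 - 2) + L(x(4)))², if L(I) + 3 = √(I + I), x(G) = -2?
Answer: 45 + 28*I ≈ 45.0 + 28.0*I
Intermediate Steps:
L(I) = -3 + √2*√I (L(I) = -3 + √(I + I) = -3 + √(2*I) = -3 + √2*√I)
(-5*(0 - 2) + L(x(4)))² = (-5*(0 - 2) + (-3 + √2*√(-2)))² = (-5*(-2) + (-3 + √2*(I*√2)))² = (10 + (-3 + 2*I))² = (7 + 2*I)²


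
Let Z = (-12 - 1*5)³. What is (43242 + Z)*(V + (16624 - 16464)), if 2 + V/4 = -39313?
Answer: -6021485900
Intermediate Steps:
V = -157260 (V = -8 + 4*(-39313) = -8 - 157252 = -157260)
Z = -4913 (Z = (-12 - 5)³ = (-17)³ = -4913)
(43242 + Z)*(V + (16624 - 16464)) = (43242 - 4913)*(-157260 + (16624 - 16464)) = 38329*(-157260 + 160) = 38329*(-157100) = -6021485900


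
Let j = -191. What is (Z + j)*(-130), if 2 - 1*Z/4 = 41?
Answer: 45110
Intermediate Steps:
Z = -156 (Z = 8 - 4*41 = 8 - 164 = -156)
(Z + j)*(-130) = (-156 - 191)*(-130) = -347*(-130) = 45110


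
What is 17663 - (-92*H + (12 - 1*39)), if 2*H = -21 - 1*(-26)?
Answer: 17920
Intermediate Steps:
H = 5/2 (H = (-21 - 1*(-26))/2 = (-21 + 26)/2 = (½)*5 = 5/2 ≈ 2.5000)
17663 - (-92*H + (12 - 1*39)) = 17663 - (-92*5/2 + (12 - 1*39)) = 17663 - (-230 + (12 - 39)) = 17663 - (-230 - 27) = 17663 - 1*(-257) = 17663 + 257 = 17920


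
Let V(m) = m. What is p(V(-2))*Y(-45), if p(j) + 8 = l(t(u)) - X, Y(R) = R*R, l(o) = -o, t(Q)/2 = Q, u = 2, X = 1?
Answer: -26325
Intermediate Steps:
t(Q) = 2*Q
Y(R) = R**2
p(j) = -13 (p(j) = -8 + (-2*2 - 1*1) = -8 + (-1*4 - 1) = -8 + (-4 - 1) = -8 - 5 = -13)
p(V(-2))*Y(-45) = -13*(-45)**2 = -13*2025 = -26325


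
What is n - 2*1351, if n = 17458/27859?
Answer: -75257560/27859 ≈ -2701.4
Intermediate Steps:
n = 17458/27859 (n = 17458*(1/27859) = 17458/27859 ≈ 0.62666)
n - 2*1351 = 17458/27859 - 2*1351 = 17458/27859 - 1*2702 = 17458/27859 - 2702 = -75257560/27859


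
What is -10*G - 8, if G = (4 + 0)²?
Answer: -168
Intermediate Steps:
G = 16 (G = 4² = 16)
-10*G - 8 = -10*16 - 8 = -160 - 8 = -168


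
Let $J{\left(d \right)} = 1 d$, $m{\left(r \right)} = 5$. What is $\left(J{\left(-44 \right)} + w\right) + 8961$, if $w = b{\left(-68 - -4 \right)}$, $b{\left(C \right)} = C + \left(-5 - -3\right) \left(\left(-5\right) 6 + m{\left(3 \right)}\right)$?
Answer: $8903$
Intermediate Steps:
$J{\left(d \right)} = d$
$b{\left(C \right)} = 50 + C$ ($b{\left(C \right)} = C + \left(-5 - -3\right) \left(\left(-5\right) 6 + 5\right) = C + \left(-5 + 3\right) \left(-30 + 5\right) = C - -50 = C + 50 = 50 + C$)
$w = -14$ ($w = 50 - 64 = -14$)
$\left(J{\left(-44 \right)} + w\right) + 8961 = \left(-44 - 14\right) + 8961 = -58 + 8961 = 8903$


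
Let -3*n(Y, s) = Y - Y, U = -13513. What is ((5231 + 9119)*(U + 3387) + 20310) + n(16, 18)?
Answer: -145287790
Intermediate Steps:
n(Y, s) = 0 (n(Y, s) = -(Y - Y)/3 = -⅓*0 = 0)
((5231 + 9119)*(U + 3387) + 20310) + n(16, 18) = ((5231 + 9119)*(-13513 + 3387) + 20310) + 0 = (14350*(-10126) + 20310) + 0 = (-145308100 + 20310) + 0 = -145287790 + 0 = -145287790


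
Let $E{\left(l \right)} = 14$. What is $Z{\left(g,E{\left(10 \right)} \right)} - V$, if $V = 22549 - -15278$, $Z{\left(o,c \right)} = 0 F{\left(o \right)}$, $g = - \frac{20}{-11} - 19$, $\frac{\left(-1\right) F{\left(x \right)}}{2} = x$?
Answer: $-37827$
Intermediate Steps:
$F{\left(x \right)} = - 2 x$
$g = - \frac{189}{11}$ ($g = \left(-20\right) \left(- \frac{1}{11}\right) - 19 = \frac{20}{11} - 19 = - \frac{189}{11} \approx -17.182$)
$Z{\left(o,c \right)} = 0$ ($Z{\left(o,c \right)} = 0 \left(- 2 o\right) = 0$)
$V = 37827$ ($V = 22549 + 15278 = 37827$)
$Z{\left(g,E{\left(10 \right)} \right)} - V = 0 - 37827 = -37827$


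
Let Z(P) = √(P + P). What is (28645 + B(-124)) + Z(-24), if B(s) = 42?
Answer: 28687 + 4*I*√3 ≈ 28687.0 + 6.9282*I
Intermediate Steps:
Z(P) = √2*√P (Z(P) = √(2*P) = √2*√P)
(28645 + B(-124)) + Z(-24) = (28645 + 42) + √2*√(-24) = 28687 + √2*(2*I*√6) = 28687 + 4*I*√3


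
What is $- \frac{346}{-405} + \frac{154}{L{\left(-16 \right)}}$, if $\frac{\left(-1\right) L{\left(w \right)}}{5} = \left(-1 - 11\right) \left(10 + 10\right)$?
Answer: $\frac{15919}{16200} \approx 0.98265$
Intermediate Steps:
$L{\left(w \right)} = 1200$ ($L{\left(w \right)} = - 5 \left(-1 - 11\right) \left(10 + 10\right) = - 5 \left(\left(-12\right) 20\right) = \left(-5\right) \left(-240\right) = 1200$)
$- \frac{346}{-405} + \frac{154}{L{\left(-16 \right)}} = - \frac{346}{-405} + \frac{154}{1200} = \left(-346\right) \left(- \frac{1}{405}\right) + 154 \cdot \frac{1}{1200} = \frac{346}{405} + \frac{77}{600} = \frac{15919}{16200}$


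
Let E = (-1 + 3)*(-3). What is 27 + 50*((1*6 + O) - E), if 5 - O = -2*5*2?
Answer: 1877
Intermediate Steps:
O = 25 (O = 5 - (-2*5)*2 = 5 - (-10)*2 = 5 - 1*(-20) = 5 + 20 = 25)
E = -6 (E = 2*(-3) = -6)
27 + 50*((1*6 + O) - E) = 27 + 50*((1*6 + 25) - 1*(-6)) = 27 + 50*((6 + 25) + 6) = 27 + 50*(31 + 6) = 27 + 50*37 = 27 + 1850 = 1877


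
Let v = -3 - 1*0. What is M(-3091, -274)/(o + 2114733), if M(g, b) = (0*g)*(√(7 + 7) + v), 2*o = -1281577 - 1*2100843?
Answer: 0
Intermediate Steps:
o = -1691210 (o = (-1281577 - 1*2100843)/2 = (-1281577 - 2100843)/2 = (½)*(-3382420) = -1691210)
v = -3 (v = -3 + 0 = -3)
M(g, b) = 0 (M(g, b) = (0*g)*(√(7 + 7) - 3) = 0*(√14 - 3) = 0*(-3 + √14) = 0)
M(-3091, -274)/(o + 2114733) = 0/(-1691210 + 2114733) = 0/423523 = 0*(1/423523) = 0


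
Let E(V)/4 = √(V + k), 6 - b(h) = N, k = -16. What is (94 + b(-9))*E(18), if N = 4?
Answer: 384*√2 ≈ 543.06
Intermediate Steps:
b(h) = 2 (b(h) = 6 - 1*4 = 6 - 4 = 2)
E(V) = 4*√(-16 + V) (E(V) = 4*√(V - 16) = 4*√(-16 + V))
(94 + b(-9))*E(18) = (94 + 2)*(4*√(-16 + 18)) = 96*(4*√2) = 384*√2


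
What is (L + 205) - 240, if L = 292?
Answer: 257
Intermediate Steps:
(L + 205) - 240 = (292 + 205) - 240 = 497 - 240 = 257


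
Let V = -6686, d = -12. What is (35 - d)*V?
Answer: -314242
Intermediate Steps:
(35 - d)*V = (35 - 1*(-12))*(-6686) = (35 + 12)*(-6686) = 47*(-6686) = -314242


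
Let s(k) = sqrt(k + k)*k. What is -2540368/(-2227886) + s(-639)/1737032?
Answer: 1270184/1113943 - 1917*I*sqrt(142)/1737032 ≈ 1.1403 - 0.013151*I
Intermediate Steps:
s(k) = sqrt(2)*k**(3/2) (s(k) = sqrt(2*k)*k = (sqrt(2)*sqrt(k))*k = sqrt(2)*k**(3/2))
-2540368/(-2227886) + s(-639)/1737032 = -2540368/(-2227886) + (sqrt(2)*(-639)**(3/2))/1737032 = -2540368*(-1/2227886) + (sqrt(2)*(-1917*I*sqrt(71)))*(1/1737032) = 1270184/1113943 - 1917*I*sqrt(142)*(1/1737032) = 1270184/1113943 - 1917*I*sqrt(142)/1737032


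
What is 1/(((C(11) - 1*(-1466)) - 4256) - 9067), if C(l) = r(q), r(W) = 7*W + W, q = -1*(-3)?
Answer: -1/11833 ≈ -8.4509e-5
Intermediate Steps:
q = 3
r(W) = 8*W
C(l) = 24 (C(l) = 8*3 = 24)
1/(((C(11) - 1*(-1466)) - 4256) - 9067) = 1/(((24 - 1*(-1466)) - 4256) - 9067) = 1/(((24 + 1466) - 4256) - 9067) = 1/((1490 - 4256) - 9067) = 1/(-2766 - 9067) = 1/(-11833) = -1/11833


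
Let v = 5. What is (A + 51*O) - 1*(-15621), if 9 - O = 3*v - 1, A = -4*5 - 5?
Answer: 15341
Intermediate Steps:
A = -25 (A = -20 - 5 = -25)
O = -5 (O = 9 - (3*5 - 1) = 9 - (15 - 1) = 9 - 1*14 = 9 - 14 = -5)
(A + 51*O) - 1*(-15621) = (-25 + 51*(-5)) - 1*(-15621) = (-25 - 255) + 15621 = -280 + 15621 = 15341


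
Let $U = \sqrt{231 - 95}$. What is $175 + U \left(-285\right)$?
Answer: $175 - 570 \sqrt{34} \approx -3148.6$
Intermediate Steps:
$U = 2 \sqrt{34}$ ($U = \sqrt{136} = 2 \sqrt{34} \approx 11.662$)
$175 + U \left(-285\right) = 175 + 2 \sqrt{34} \left(-285\right) = 175 - 570 \sqrt{34}$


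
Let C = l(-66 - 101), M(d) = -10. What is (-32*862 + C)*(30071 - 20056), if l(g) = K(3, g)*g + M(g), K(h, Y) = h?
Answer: -281371425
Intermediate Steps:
l(g) = -10 + 3*g (l(g) = 3*g - 10 = -10 + 3*g)
C = -511 (C = -10 + 3*(-66 - 101) = -10 + 3*(-167) = -10 - 501 = -511)
(-32*862 + C)*(30071 - 20056) = (-32*862 - 511)*(30071 - 20056) = (-27584 - 511)*10015 = -28095*10015 = -281371425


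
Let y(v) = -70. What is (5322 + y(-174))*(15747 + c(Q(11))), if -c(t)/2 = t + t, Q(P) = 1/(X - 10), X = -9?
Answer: 1571382644/19 ≈ 8.2704e+7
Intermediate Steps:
Q(P) = -1/19 (Q(P) = 1/(-9 - 10) = 1/(-19) = -1/19)
c(t) = -4*t (c(t) = -2*(t + t) = -4*t)
(5322 + y(-174))*(15747 + c(Q(11))) = (5322 - 70)*(15747 - 4*(-1/19)) = 5252*(15747 + 4/19) = 5252*(299197/19) = 1571382644/19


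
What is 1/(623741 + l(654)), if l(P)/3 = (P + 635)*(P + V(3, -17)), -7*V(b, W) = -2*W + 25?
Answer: 7/21841160 ≈ 3.2050e-7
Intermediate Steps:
V(b, W) = -25/7 + 2*W/7 (V(b, W) = -(-2*W + 25)/7 = -(25 - 2*W)/7 = -25/7 + 2*W/7)
l(P) = 3*(635 + P)*(-59/7 + P) (l(P) = 3*((P + 635)*(P + (-25/7 + (2/7)*(-17)))) = 3*((635 + P)*(P + (-25/7 - 34/7))) = 3*((635 + P)*(P - 59/7)) = 3*((635 + P)*(-59/7 + P)) = 3*(635 + P)*(-59/7 + P))
1/(623741 + l(654)) = 1/(623741 + (-112395/7 + 3*654² + (13158/7)*654)) = 1/(623741 + (-112395/7 + 3*427716 + 8605332/7)) = 1/(623741 + (-112395/7 + 1283148 + 8605332/7)) = 1/(623741 + 17474973/7) = 1/(21841160/7) = 7/21841160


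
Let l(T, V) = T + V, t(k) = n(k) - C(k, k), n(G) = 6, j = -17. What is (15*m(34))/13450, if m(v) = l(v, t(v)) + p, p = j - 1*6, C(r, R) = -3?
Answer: 6/269 ≈ 0.022305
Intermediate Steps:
t(k) = 9 (t(k) = 6 - 1*(-3) = 6 + 3 = 9)
p = -23 (p = -17 - 1*6 = -17 - 6 = -23)
m(v) = -14 + v (m(v) = (v + 9) - 23 = (9 + v) - 23 = -14 + v)
(15*m(34))/13450 = (15*(-14 + 34))/13450 = (15*20)*(1/13450) = 300*(1/13450) = 6/269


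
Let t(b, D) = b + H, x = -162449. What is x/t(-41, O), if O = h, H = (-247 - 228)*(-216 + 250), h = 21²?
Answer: 23207/2313 ≈ 10.033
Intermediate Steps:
h = 441
H = -16150 (H = -475*34 = -16150)
O = 441
t(b, D) = -16150 + b (t(b, D) = b - 16150 = -16150 + b)
x/t(-41, O) = -162449/(-16150 - 41) = -162449/(-16191) = -162449*(-1/16191) = 23207/2313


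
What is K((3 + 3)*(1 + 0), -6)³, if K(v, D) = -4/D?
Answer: 8/27 ≈ 0.29630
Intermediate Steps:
K((3 + 3)*(1 + 0), -6)³ = (-4/(-6))³ = (-4*(-⅙))³ = (⅔)³ = 8/27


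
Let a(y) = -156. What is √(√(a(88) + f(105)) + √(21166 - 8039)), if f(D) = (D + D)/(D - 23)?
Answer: √(1681*√13127 + 123*I*√28659)/41 ≈ 10.719 + 0.57778*I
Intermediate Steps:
f(D) = 2*D/(-23 + D) (f(D) = (2*D)/(-23 + D) = 2*D/(-23 + D))
√(√(a(88) + f(105)) + √(21166 - 8039)) = √(√(-156 + 2*105/(-23 + 105)) + √(21166 - 8039)) = √(√(-156 + 2*105/82) + √13127) = √(√(-156 + 2*105*(1/82)) + √13127) = √(√(-156 + 105/41) + √13127) = √(√(-6291/41) + √13127) = √(3*I*√28659/41 + √13127) = √(√13127 + 3*I*√28659/41)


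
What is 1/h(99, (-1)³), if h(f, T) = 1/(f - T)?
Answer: 100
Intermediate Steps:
1/h(99, (-1)³) = 1/(1/(99 - 1*(-1)³)) = 1/(1/(99 - 1*(-1))) = 1/(1/(99 + 1)) = 1/(1/100) = 100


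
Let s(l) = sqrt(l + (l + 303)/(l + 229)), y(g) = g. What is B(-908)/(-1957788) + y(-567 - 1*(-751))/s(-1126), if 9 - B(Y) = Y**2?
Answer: 824455/1957788 - 184*I*sqrt(905251503)/1009199 ≈ 0.42112 - 5.4856*I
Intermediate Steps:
B(Y) = 9 - Y**2
s(l) = sqrt(l + (303 + l)/(229 + l))
B(-908)/(-1957788) + y(-567 - 1*(-751))/s(-1126) = (9 - 1*(-908)**2)/(-1957788) + (-567 - 1*(-751))/(sqrt((303 - 1126 - 1126*(229 - 1126))/(229 - 1126))) = (9 - 1*824464)*(-1/1957788) + (-567 + 751)/(sqrt((303 - 1126 - 1126*(-897))/(-897))) = (9 - 824464)*(-1/1957788) + 184/(sqrt(-(303 - 1126 + 1010022)/897)) = -824455*(-1/1957788) + 184/(sqrt(-1/897*1009199)) = 824455/1957788 + 184/(sqrt(-1009199/897)) = 824455/1957788 + 184/((I*sqrt(905251503)/897)) = 824455/1957788 + 184*(-I*sqrt(905251503)/1009199) = 824455/1957788 - 184*I*sqrt(905251503)/1009199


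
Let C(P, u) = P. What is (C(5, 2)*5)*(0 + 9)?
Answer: 225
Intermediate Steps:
(C(5, 2)*5)*(0 + 9) = (5*5)*(0 + 9) = 25*9 = 225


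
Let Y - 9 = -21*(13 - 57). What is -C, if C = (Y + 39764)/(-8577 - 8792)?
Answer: 40697/17369 ≈ 2.3431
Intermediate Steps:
Y = 933 (Y = 9 - 21*(13 - 57) = 9 - 21*(-44) = 9 + 924 = 933)
C = -40697/17369 (C = (933 + 39764)/(-8577 - 8792) = 40697/(-17369) = 40697*(-1/17369) = -40697/17369 ≈ -2.3431)
-C = -1*(-40697/17369) = 40697/17369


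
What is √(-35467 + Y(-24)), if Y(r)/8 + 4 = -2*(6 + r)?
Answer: 11*I*√291 ≈ 187.65*I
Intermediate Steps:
Y(r) = -128 - 16*r (Y(r) = -32 + 8*(-2*(6 + r)) = -32 + 8*(-12 - 2*r) = -32 + (-96 - 16*r) = -128 - 16*r)
√(-35467 + Y(-24)) = √(-35467 + (-128 - 16*(-24))) = √(-35467 + (-128 + 384)) = √(-35467 + 256) = √(-35211) = 11*I*√291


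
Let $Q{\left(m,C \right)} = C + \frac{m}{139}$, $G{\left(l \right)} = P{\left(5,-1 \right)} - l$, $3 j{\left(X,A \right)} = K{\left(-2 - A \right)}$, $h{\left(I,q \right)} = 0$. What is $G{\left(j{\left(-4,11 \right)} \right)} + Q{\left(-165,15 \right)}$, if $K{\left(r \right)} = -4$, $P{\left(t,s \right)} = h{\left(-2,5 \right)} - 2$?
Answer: $\frac{5482}{417} \approx 13.146$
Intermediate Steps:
$P{\left(t,s \right)} = -2$ ($P{\left(t,s \right)} = 0 - 2 = -2$)
$j{\left(X,A \right)} = - \frac{4}{3}$ ($j{\left(X,A \right)} = \frac{1}{3} \left(-4\right) = - \frac{4}{3}$)
$G{\left(l \right)} = -2 - l$
$Q{\left(m,C \right)} = C + \frac{m}{139}$ ($Q{\left(m,C \right)} = C + m \frac{1}{139} = C + \frac{m}{139}$)
$G{\left(j{\left(-4,11 \right)} \right)} + Q{\left(-165,15 \right)} = \left(-2 - - \frac{4}{3}\right) + \left(15 + \frac{1}{139} \left(-165\right)\right) = \left(-2 + \frac{4}{3}\right) + \left(15 - \frac{165}{139}\right) = - \frac{2}{3} + \frac{1920}{139} = \frac{5482}{417}$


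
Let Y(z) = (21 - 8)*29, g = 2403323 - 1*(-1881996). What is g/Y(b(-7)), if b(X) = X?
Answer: 4285319/377 ≈ 11367.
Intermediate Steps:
g = 4285319 (g = 2403323 + 1881996 = 4285319)
Y(z) = 377 (Y(z) = 13*29 = 377)
g/Y(b(-7)) = 4285319/377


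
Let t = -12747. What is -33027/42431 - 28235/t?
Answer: 777044116/540867957 ≈ 1.4367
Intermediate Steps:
-33027/42431 - 28235/t = -33027/42431 - 28235/(-12747) = -33027*1/42431 - 28235*(-1/12747) = -33027/42431 + 28235/12747 = 777044116/540867957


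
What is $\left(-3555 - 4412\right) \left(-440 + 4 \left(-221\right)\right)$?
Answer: $10548308$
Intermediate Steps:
$\left(-3555 - 4412\right) \left(-440 + 4 \left(-221\right)\right) = - 7967 \left(-440 - 884\right) = \left(-7967\right) \left(-1324\right) = 10548308$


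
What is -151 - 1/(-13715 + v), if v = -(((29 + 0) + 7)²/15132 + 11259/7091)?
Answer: -18520303895441/122651078392 ≈ -151.00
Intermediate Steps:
v = -14963427/8941751 (v = -((29 + 7)²*(1/15132) + 11259*(1/7091)) = -(36²*(1/15132) + 11259/7091) = -(1296*(1/15132) + 11259/7091) = -(108/1261 + 11259/7091) = -1*14963427/8941751 = -14963427/8941751 ≈ -1.6734)
-151 - 1/(-13715 + v) = -151 - 1/(-13715 - 14963427/8941751) = -151 - 1/(-122651078392/8941751) = -151 - 1*(-8941751/122651078392) = -151 + 8941751/122651078392 = -18520303895441/122651078392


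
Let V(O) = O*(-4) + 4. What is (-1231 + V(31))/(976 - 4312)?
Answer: 1351/3336 ≈ 0.40498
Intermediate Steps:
V(O) = 4 - 4*O (V(O) = -4*O + 4 = 4 - 4*O)
(-1231 + V(31))/(976 - 4312) = (-1231 + (4 - 4*31))/(976 - 4312) = (-1231 + (4 - 124))/(-3336) = (-1231 - 120)*(-1/3336) = -1351*(-1/3336) = 1351/3336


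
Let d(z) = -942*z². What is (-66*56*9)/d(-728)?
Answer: 99/1485848 ≈ 6.6629e-5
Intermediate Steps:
(-66*56*9)/d(-728) = (-66*56*9)/((-942*(-728)²)) = (-3696*9)/((-942*529984)) = -33264/(-499244928) = -33264*(-1/499244928) = 99/1485848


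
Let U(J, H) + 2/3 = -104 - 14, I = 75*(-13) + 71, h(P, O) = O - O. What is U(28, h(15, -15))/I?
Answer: 89/678 ≈ 0.13127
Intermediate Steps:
h(P, O) = 0
I = -904 (I = -975 + 71 = -904)
U(J, H) = -356/3 (U(J, H) = -⅔ + (-104 - 14) = -⅔ - 118 = -356/3)
U(28, h(15, -15))/I = -356/3/(-904) = -356/3*(-1/904) = 89/678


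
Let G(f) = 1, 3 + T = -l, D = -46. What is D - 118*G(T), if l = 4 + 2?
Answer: -164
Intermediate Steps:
l = 6
T = -9 (T = -3 - 1*6 = -3 - 6 = -9)
D - 118*G(T) = -46 - 118*1 = -46 - 118 = -164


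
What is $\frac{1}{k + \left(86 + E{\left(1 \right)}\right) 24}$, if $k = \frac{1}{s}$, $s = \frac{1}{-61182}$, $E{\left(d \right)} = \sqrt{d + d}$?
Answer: $- \frac{9853}{582489462} - \frac{2 \sqrt{2}}{291244731} \approx -1.6925 \cdot 10^{-5}$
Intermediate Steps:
$E{\left(d \right)} = \sqrt{2} \sqrt{d}$ ($E{\left(d \right)} = \sqrt{2 d} = \sqrt{2} \sqrt{d}$)
$s = - \frac{1}{61182} \approx -1.6345 \cdot 10^{-5}$
$k = -61182$ ($k = \frac{1}{- \frac{1}{61182}} = -61182$)
$\frac{1}{k + \left(86 + E{\left(1 \right)}\right) 24} = \frac{1}{-61182 + \left(86 + \sqrt{2} \sqrt{1}\right) 24} = \frac{1}{-61182 + \left(86 + \sqrt{2} \cdot 1\right) 24} = \frac{1}{-61182 + \left(86 + \sqrt{2}\right) 24} = \frac{1}{-61182 + \left(2064 + 24 \sqrt{2}\right)} = \frac{1}{-59118 + 24 \sqrt{2}}$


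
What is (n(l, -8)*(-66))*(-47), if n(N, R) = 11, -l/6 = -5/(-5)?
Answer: 34122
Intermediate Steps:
l = -6 (l = -(-30)/(-5) = -(-30)*(-1)/5 = -6*1 = -6)
(n(l, -8)*(-66))*(-47) = (11*(-66))*(-47) = -726*(-47) = 34122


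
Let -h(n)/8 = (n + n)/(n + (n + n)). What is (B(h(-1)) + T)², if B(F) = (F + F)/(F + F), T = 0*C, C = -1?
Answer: 1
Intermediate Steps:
T = 0 (T = 0*(-1) = 0)
h(n) = -16/3 (h(n) = -8*(n + n)/(n + (n + n)) = -8*2*n/(n + 2*n) = -8*2*n/(3*n) = -8*2*n*1/(3*n) = -8*⅔ = -16/3)
B(F) = 1 (B(F) = (2*F)/((2*F)) = (2*F)*(1/(2*F)) = 1)
(B(h(-1)) + T)² = (1 + 0)² = 1² = 1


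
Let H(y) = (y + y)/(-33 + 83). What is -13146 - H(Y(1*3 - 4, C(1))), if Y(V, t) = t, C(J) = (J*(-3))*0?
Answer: -13146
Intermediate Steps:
C(J) = 0 (C(J) = -3*J*0 = 0)
H(y) = y/25 (H(y) = (2*y)/50 = (2*y)*(1/50) = y/25)
-13146 - H(Y(1*3 - 4, C(1))) = -13146 - 0/25 = -13146 - 1*0 = -13146 + 0 = -13146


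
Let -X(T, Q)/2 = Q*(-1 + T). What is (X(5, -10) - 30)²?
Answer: 2500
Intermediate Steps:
X(T, Q) = -2*Q*(-1 + T)
(X(5, -10) - 30)² = (2*(-10)*(1 - 1*5) - 30)² = (2*(-10)*(1 - 5) - 30)² = (2*(-10)*(-4) - 30)² = (80 - 30)² = 50² = 2500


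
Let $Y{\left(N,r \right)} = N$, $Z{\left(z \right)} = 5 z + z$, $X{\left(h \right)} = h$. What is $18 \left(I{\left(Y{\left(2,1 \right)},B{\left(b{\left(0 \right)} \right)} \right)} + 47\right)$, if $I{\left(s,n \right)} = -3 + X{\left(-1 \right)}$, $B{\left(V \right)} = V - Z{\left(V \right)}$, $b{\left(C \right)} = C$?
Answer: $774$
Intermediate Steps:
$Z{\left(z \right)} = 6 z$
$B{\left(V \right)} = - 5 V$ ($B{\left(V \right)} = V - 6 V = - 5 V$)
$I{\left(s,n \right)} = -4$ ($I{\left(s,n \right)} = -3 - 1 = -4$)
$18 \left(I{\left(Y{\left(2,1 \right)},B{\left(b{\left(0 \right)} \right)} \right)} + 47\right) = 18 \left(-4 + 47\right) = 18 \cdot 43 = 774$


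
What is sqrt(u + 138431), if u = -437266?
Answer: I*sqrt(298835) ≈ 546.66*I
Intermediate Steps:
sqrt(u + 138431) = sqrt(-437266 + 138431) = sqrt(-298835) = I*sqrt(298835)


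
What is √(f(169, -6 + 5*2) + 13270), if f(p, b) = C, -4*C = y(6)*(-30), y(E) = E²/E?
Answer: √13315 ≈ 115.39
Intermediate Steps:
y(E) = E
C = 45 (C = -3*(-30)/2 = -¼*(-180) = 45)
f(p, b) = 45
√(f(169, -6 + 5*2) + 13270) = √(45 + 13270) = √13315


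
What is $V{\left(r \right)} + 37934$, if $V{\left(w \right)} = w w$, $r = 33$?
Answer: $39023$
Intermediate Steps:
$V{\left(w \right)} = w^{2}$
$V{\left(r \right)} + 37934 = 33^{2} + 37934 = 1089 + 37934 = 39023$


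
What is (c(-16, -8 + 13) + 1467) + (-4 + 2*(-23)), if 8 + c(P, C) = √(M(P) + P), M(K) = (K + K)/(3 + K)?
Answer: 1409 + 4*I*√143/13 ≈ 1409.0 + 3.6795*I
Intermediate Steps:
M(K) = 2*K/(3 + K) (M(K) = (2*K)/(3 + K) = 2*K/(3 + K))
c(P, C) = -8 + √(P + 2*P/(3 + P)) (c(P, C) = -8 + √(2*P/(3 + P) + P) = -8 + √(P + 2*P/(3 + P)))
(c(-16, -8 + 13) + 1467) + (-4 + 2*(-23)) = ((-8 + √(-16*(5 - 16)/(3 - 16))) + 1467) + (-4 + 2*(-23)) = ((-8 + √(-16*(-11)/(-13))) + 1467) + (-4 - 46) = ((-8 + √(-16*(-1/13)*(-11))) + 1467) - 50 = ((-8 + √(-176/13)) + 1467) - 50 = ((-8 + 4*I*√143/13) + 1467) - 50 = (1459 + 4*I*√143/13) - 50 = 1409 + 4*I*√143/13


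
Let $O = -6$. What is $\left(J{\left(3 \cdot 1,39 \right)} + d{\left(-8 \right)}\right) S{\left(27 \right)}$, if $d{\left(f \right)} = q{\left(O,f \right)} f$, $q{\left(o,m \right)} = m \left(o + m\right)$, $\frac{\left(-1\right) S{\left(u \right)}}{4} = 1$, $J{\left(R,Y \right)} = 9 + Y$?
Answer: $3392$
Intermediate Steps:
$S{\left(u \right)} = -4$ ($S{\left(u \right)} = \left(-4\right) 1 = -4$)
$q{\left(o,m \right)} = m \left(m + o\right)$
$d{\left(f \right)} = f^{2} \left(-6 + f\right)$ ($d{\left(f \right)} = f \left(f - 6\right) f = f \left(-6 + f\right) f = f^{2} \left(-6 + f\right)$)
$\left(J{\left(3 \cdot 1,39 \right)} + d{\left(-8 \right)}\right) S{\left(27 \right)} = \left(\left(9 + 39\right) + \left(-8\right)^{2} \left(-6 - 8\right)\right) \left(-4\right) = \left(48 + 64 \left(-14\right)\right) \left(-4\right) = \left(48 - 896\right) \left(-4\right) = \left(-848\right) \left(-4\right) = 3392$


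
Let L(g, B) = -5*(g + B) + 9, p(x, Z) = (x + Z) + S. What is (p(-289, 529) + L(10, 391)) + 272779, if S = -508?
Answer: 270515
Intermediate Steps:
p(x, Z) = -508 + Z + x (p(x, Z) = (x + Z) - 508 = (Z + x) - 508 = -508 + Z + x)
L(g, B) = 9 - 5*B - 5*g (L(g, B) = -5*(B + g) + 9 = (-5*B - 5*g) + 9 = 9 - 5*B - 5*g)
(p(-289, 529) + L(10, 391)) + 272779 = ((-508 + 529 - 289) + (9 - 5*391 - 5*10)) + 272779 = (-268 + (9 - 1955 - 50)) + 272779 = (-268 - 1996) + 272779 = -2264 + 272779 = 270515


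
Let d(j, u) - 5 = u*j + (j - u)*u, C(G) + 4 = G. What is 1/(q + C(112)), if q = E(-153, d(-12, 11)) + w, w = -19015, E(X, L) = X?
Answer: -1/19060 ≈ -5.2466e-5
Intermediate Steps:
C(G) = -4 + G
d(j, u) = 5 + j*u + u*(j - u) (d(j, u) = 5 + (u*j + (j - u)*u) = 5 + (j*u + u*(j - u)) = 5 + j*u + u*(j - u))
q = -19168 (q = -153 - 19015 = -19168)
1/(q + C(112)) = 1/(-19168 + (-4 + 112)) = 1/(-19168 + 108) = 1/(-19060) = -1/19060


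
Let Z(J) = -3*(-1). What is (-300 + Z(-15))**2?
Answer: 88209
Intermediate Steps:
Z(J) = 3
(-300 + Z(-15))**2 = (-300 + 3)**2 = (-297)**2 = 88209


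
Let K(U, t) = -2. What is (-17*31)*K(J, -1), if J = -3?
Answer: 1054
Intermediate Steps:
(-17*31)*K(J, -1) = -17*31*(-2) = -527*(-2) = 1054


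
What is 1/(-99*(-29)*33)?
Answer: 1/94743 ≈ 1.0555e-5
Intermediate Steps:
1/(-99*(-29)*33) = 1/(2871*33) = 1/94743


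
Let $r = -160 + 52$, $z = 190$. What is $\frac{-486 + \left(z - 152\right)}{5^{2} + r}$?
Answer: $\frac{448}{83} \approx 5.3976$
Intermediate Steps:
$r = -108$
$\frac{-486 + \left(z - 152\right)}{5^{2} + r} = \frac{-486 + \left(190 - 152\right)}{5^{2} - 108} = \frac{-486 + 38}{25 - 108} = - \frac{448}{-83} = \left(-448\right) \left(- \frac{1}{83}\right) = \frac{448}{83}$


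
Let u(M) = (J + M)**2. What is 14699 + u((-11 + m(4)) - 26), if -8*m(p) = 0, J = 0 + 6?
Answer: 15660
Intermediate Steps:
J = 6
m(p) = 0 (m(p) = -1/8*0 = 0)
u(M) = (6 + M)**2
14699 + u((-11 + m(4)) - 26) = 14699 + (6 + ((-11 + 0) - 26))**2 = 14699 + (6 + (-11 - 26))**2 = 14699 + (6 - 37)**2 = 14699 + (-31)**2 = 14699 + 961 = 15660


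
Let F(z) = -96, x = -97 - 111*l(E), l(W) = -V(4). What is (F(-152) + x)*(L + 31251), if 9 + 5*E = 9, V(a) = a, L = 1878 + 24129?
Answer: 14371758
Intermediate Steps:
L = 26007
E = 0 (E = -9/5 + (⅕)*9 = -9/5 + 9/5 = 0)
l(W) = -4 (l(W) = -1*4 = -4)
x = 347 (x = -97 - 111*(-4) = -97 + 444 = 347)
(F(-152) + x)*(L + 31251) = (-96 + 347)*(26007 + 31251) = 251*57258 = 14371758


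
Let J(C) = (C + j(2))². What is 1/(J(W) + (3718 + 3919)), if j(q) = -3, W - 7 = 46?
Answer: 1/10137 ≈ 9.8648e-5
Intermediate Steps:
W = 53 (W = 7 + 46 = 53)
J(C) = (-3 + C)² (J(C) = (C - 3)² = (-3 + C)²)
1/(J(W) + (3718 + 3919)) = 1/((-3 + 53)² + (3718 + 3919)) = 1/(50² + 7637) = 1/(2500 + 7637) = 1/10137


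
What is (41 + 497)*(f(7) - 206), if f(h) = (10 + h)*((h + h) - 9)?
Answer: -65098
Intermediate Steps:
f(h) = (-9 + 2*h)*(10 + h) (f(h) = (10 + h)*(2*h - 9) = (10 + h)*(-9 + 2*h) = (-9 + 2*h)*(10 + h))
(41 + 497)*(f(7) - 206) = (41 + 497)*((-90 + 2*7² + 11*7) - 206) = 538*((-90 + 2*49 + 77) - 206) = 538*((-90 + 98 + 77) - 206) = 538*(85 - 206) = 538*(-121) = -65098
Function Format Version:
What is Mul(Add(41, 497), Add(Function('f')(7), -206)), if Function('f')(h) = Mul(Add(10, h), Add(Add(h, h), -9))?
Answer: -65098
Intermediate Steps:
Function('f')(h) = Mul(Add(-9, Mul(2, h)), Add(10, h)) (Function('f')(h) = Mul(Add(10, h), Add(Mul(2, h), -9)) = Mul(Add(10, h), Add(-9, Mul(2, h))) = Mul(Add(-9, Mul(2, h)), Add(10, h)))
Mul(Add(41, 497), Add(Function('f')(7), -206)) = Mul(Add(41, 497), Add(Add(-90, Mul(2, Pow(7, 2)), Mul(11, 7)), -206)) = Mul(538, Add(Add(-90, Mul(2, 49), 77), -206)) = Mul(538, Add(Add(-90, 98, 77), -206)) = Mul(538, Add(85, -206)) = Mul(538, -121) = -65098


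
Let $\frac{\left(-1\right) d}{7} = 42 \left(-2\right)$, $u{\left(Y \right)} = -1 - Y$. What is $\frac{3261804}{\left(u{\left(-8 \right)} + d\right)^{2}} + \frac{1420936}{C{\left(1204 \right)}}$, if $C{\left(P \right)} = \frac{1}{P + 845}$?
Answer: $\frac{147249004937772}{50575} \approx 2.9115 \cdot 10^{9}$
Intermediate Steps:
$d = 588$ ($d = - 7 \cdot 42 \left(-2\right) = \left(-7\right) \left(-84\right) = 588$)
$C{\left(P \right)} = \frac{1}{845 + P}$
$\frac{3261804}{\left(u{\left(-8 \right)} + d\right)^{2}} + \frac{1420936}{C{\left(1204 \right)}} = \frac{3261804}{\left(\left(-1 - -8\right) + 588\right)^{2}} + \frac{1420936}{\frac{1}{845 + 1204}} = \frac{3261804}{\left(\left(-1 + 8\right) + 588\right)^{2}} + \frac{1420936}{\frac{1}{2049}} = \frac{3261804}{\left(7 + 588\right)^{2}} + 1420936 \frac{1}{\frac{1}{2049}} = \frac{3261804}{595^{2}} + 1420936 \cdot 2049 = \frac{3261804}{354025} + 2911497864 = 3261804 \cdot \frac{1}{354025} + 2911497864 = \frac{465972}{50575} + 2911497864 = \frac{147249004937772}{50575}$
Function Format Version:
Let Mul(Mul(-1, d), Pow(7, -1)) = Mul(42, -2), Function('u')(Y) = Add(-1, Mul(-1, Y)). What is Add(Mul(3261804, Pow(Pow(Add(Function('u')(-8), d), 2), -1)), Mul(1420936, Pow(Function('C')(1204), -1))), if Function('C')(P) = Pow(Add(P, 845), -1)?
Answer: Rational(147249004937772, 50575) ≈ 2.9115e+9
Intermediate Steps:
d = 588 (d = Mul(-7, Mul(42, -2)) = Mul(-7, -84) = 588)
Function('C')(P) = Pow(Add(845, P), -1)
Add(Mul(3261804, Pow(Pow(Add(Function('u')(-8), d), 2), -1)), Mul(1420936, Pow(Function('C')(1204), -1))) = Add(Mul(3261804, Pow(Pow(Add(Add(-1, Mul(-1, -8)), 588), 2), -1)), Mul(1420936, Pow(Pow(Add(845, 1204), -1), -1))) = Add(Mul(3261804, Pow(Pow(Add(Add(-1, 8), 588), 2), -1)), Mul(1420936, Pow(Pow(2049, -1), -1))) = Add(Mul(3261804, Pow(Pow(Add(7, 588), 2), -1)), Mul(1420936, Pow(Rational(1, 2049), -1))) = Add(Mul(3261804, Pow(Pow(595, 2), -1)), Mul(1420936, 2049)) = Add(Mul(3261804, Pow(354025, -1)), 2911497864) = Add(Mul(3261804, Rational(1, 354025)), 2911497864) = Add(Rational(465972, 50575), 2911497864) = Rational(147249004937772, 50575)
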